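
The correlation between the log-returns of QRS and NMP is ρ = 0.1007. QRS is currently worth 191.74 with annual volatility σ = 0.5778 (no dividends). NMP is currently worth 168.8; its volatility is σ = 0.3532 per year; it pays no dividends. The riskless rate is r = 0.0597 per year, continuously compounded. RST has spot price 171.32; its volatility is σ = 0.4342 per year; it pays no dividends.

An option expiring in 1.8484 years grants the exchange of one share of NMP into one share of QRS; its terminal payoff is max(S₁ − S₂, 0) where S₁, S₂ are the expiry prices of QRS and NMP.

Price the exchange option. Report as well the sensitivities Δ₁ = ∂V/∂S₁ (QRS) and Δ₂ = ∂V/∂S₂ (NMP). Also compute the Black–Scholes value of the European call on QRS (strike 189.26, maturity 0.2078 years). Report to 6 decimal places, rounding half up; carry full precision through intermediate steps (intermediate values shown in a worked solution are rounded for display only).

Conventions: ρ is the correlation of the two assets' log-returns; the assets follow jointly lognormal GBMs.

σ_eff = √(σ₁² + σ₂² − 2ρσ₁σ₂) = √(0.5778² + 0.3532² − 2·0.1007·0.5778·0.3532) = 0.646144
d₁ = (ln(S₁/S₂) + (q₂ − q₁ + σ_eff²/2)T) / (σ_eff√T) = (ln(191.74/168.8) + (0.0 − 0.0 + 0.208751)·1.8484) / 0.878470 = 0.584289
d₂ = d₁ − σ_eff√T = 0.584289 − 0.878470 = -0.294181
N(d₁) = 0.720487,  N(d₂) = 0.384310
V = S₁·e^{−q₁T}·N(d₁) − S₂·e^{−q₂T}·N(d₂) = 138.146201 − 64.871494 = 73.274707
Δ₁ = e^{−q₁T}·N(d₁) = 0.720487;  Δ₂ = −e^{−q₂T}·N(d₂) = -0.384310
[vanilla: QRS call K=189.26]
σ√T = 0.5778·√0.2078 = 0.263391
d₁ = (ln(S/K) + (r+σ²/2)T) / (σ√T) = (ln(191.74/189.26) + (0.0597+0.5778²/2)·0.2078) / 0.263391 = (0.013019 + 0.047093) / 0.263391 = 0.228222
d₂ = d₁ − σ√T = 0.228222 − 0.263391 = -0.035169
e^{−rT} = 0.987671
N(d₁) = 0.590263,  N(d₂) = 0.485973
price = S·N(d₁) − K·e^{−rT}·N(d₂) = 113.177058 − 90.841215 = 22.335843

exchange price = 73.274707
Δ1 = 0.720487
Δ2 = -0.384310
price(QRS call K=189.26) = 22.335843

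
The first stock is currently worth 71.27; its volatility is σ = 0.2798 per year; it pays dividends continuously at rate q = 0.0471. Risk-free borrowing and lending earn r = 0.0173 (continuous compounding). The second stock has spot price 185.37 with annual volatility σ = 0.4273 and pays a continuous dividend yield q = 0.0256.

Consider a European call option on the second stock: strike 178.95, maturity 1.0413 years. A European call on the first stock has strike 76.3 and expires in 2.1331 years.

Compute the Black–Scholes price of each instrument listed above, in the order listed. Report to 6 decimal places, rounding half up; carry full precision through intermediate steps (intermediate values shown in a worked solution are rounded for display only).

[the second stock call K=178.95]
σ√T = 0.4273·√1.0413 = 0.436034
d₁ = (ln(S/K) + (r−q+σ²/2)T) / (σ√T) = (ln(185.37/178.95) + (0.0173−0.0256+0.4273²/2)·1.0413) / 0.436034 = (0.035247 + 0.086420) / 0.436034 = 0.279032
d₂ = d₁ − σ√T = 0.279032 − 0.436034 = -0.157002
e^{−rT} = 0.982147
e^{−qT} = 0.973695
N(d₁) = 0.609890,  N(d₂) = 0.437622
price = S·e^{−qT}·N(d₁) − K·e^{−rT}·N(d₂) = 110.081362 − 76.914242 = 33.167121
[the first stock call K=76.3]
σ√T = 0.2798·√2.1331 = 0.408652
d₁ = (ln(S/K) + (r−q+σ²/2)T) / (σ√T) = (ln(71.27/76.3) + (0.0173−0.0471+0.2798²/2)·2.1331) / 0.408652 = (-0.068197 + 0.019932) / 0.408652 = -0.118110
d₂ = d₁ − σ√T = -0.118110 − 0.408652 = -0.526761
e^{−rT} = 0.963770
e^{−qT} = 0.904413
N(d₁) = 0.452990,  N(d₂) = 0.299180
price = S·e^{−qT}·N(d₁) − K·e^{−rT}·N(d₂) = 29.198638 − 22.000369 = 7.198269

price(the second stock call K=178.95) = 33.167121
price(the first stock call K=76.3) = 7.198269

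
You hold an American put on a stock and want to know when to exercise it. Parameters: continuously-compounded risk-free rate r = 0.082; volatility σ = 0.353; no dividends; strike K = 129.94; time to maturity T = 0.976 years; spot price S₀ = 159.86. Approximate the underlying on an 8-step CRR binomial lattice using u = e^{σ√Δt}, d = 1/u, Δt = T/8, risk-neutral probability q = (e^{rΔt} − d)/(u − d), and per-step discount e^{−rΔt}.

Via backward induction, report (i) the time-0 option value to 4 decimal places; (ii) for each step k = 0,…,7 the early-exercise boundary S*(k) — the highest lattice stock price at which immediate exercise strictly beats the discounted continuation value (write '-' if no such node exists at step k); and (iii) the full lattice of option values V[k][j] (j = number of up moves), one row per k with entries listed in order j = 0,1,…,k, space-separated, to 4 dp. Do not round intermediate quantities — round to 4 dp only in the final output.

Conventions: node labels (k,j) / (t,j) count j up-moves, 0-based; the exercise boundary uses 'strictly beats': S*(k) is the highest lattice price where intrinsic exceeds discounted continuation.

price = 6.0096
boundary = - - - - 97.6225 86.2983 97.6225 110.4326
tree:
6.0096
9.5657 2.7098
14.8405 4.6841 0.8654
22.3197 7.9439 1.6430 0.1349
32.3175 13.1496 3.0967 0.2781 0.0000
43.6417 21.0803 5.7856 0.5731 0.0000 0.0000
53.6522 32.3175 10.6945 1.1811 0.0000 0.0000 0.0000
62.5016 43.6417 19.5074 2.4341 0.0000 0.0000 0.0000 0.0000
70.3244 53.6522 32.3175 5.0163 0.0000 0.0000 0.0000 0.0000 0.0000

params: Δt=0.12200 u=1.13122 d=0.88400 q=0.50988 e^(-rΔt)=0.99005
t_8 payoffs: 70.3244 53.6522 32.3175 5.0163 0.0000 0.0000 0.0000 0.0000 0.0000
t_7: node(7,0) S=67.4384 payoff=62.5016 vs cont=61.2081 → 62.5016 [stop]  node(7,1) S=86.2983 payoff=43.6417 vs cont=42.3482 → 43.6417 [stop]  node(7,2) S=110.4326 payoff=19.5074 vs cont=18.2139 → 19.5074 [stop]  node(7,3) S=141.3163 payoff=0.0000 vs cont=2.4341 → 2.4341 [wait]  node(7,4) S=180.8370 payoff=0.0000 vs cont=0.0000 → 0.0000 [wait]  node(7,5) S=231.4100 payoff=0.0000 vs cont=0.0000 → 0.0000 [wait]  node(7,6) S=296.1264 payoff=0.0000 vs cont=0.0000 → 0.0000 [wait]  node(7,7) S=378.9414 payoff=0.0000 vs cont=0.0000 → 0.0000 [wait]  ⇒ S*(7)=110.4326
t_6: node(6,0) S=76.2878 payoff=53.6522 vs cont=52.3588 → 53.6522 [stop]  node(6,1) S=97.6225 payoff=32.3175 vs cont=31.0241 → 32.3175 [stop]  node(6,2) S=124.9237 payoff=5.0163 vs cont=10.6945 → 10.6945 [wait]  node(6,3) S=159.8600 payoff=0.0000 vs cont=1.1811 → 1.1811 [wait]  node(6,4) S=204.5666 payoff=0.0000 vs cont=0.0000 → 0.0000 [wait]  node(6,5) S=261.7759 payoff=0.0000 vs cont=0.0000 → 0.0000 [wait]  node(6,6) S=334.9844 payoff=0.0000 vs cont=0.0000 → 0.0000 [wait]  ⇒ S*(6)=97.6225
t_5: node(5,0) S=86.2983 payoff=43.6417 vs cont=42.3482 → 43.6417 [stop]  node(5,1) S=110.4326 payoff=19.5074 vs cont=21.0803 → 21.0803 [wait]  node(5,2) S=141.3163 payoff=0.0000 vs cont=5.7856 → 5.7856 [wait]  node(5,3) S=180.8370 payoff=0.0000 vs cont=0.5731 → 0.5731 [wait]  node(5,4) S=231.4100 payoff=0.0000 vs cont=0.0000 → 0.0000 [wait]  node(5,5) S=296.1264 payoff=0.0000 vs cont=0.0000 → 0.0000 [wait]  ⇒ S*(5)=86.2983
t_4: node(4,0) S=97.6225 payoff=32.3175 vs cont=31.8181 → 32.3175 [stop]  node(4,1) S=124.9237 payoff=5.0163 vs cont=13.1496 → 13.1496 [wait]  node(4,2) S=159.8600 payoff=0.0000 vs cont=3.0967 → 3.0967 [wait]  node(4,3) S=204.5666 payoff=0.0000 vs cont=0.2781 → 0.2781 [wait]  node(4,4) S=261.7759 payoff=0.0000 vs cont=0.0000 → 0.0000 [wait]  ⇒ S*(4)=97.6225
t_3: node(3,0) S=110.4326 payoff=19.5074 vs cont=22.3197 → 22.3197 [wait]  node(3,1) S=141.3163 payoff=0.0000 vs cont=7.9439 → 7.9439 [wait]  node(3,2) S=180.8370 payoff=0.0000 vs cont=1.6430 → 1.6430 [wait]  node(3,3) S=231.4100 payoff=0.0000 vs cont=0.1349 → 0.1349 [wait]  ⇒ S*(3)=-
t_2: node(2,0) S=124.9237 payoff=5.0163 vs cont=14.8405 → 14.8405 [wait]  node(2,1) S=159.8600 payoff=0.0000 vs cont=4.6841 → 4.6841 [wait]  node(2,2) S=204.5666 payoff=0.0000 vs cont=0.8654 → 0.8654 [wait]  ⇒ S*(2)=-
t_1: node(1,0) S=141.3163 payoff=0.0000 vs cont=9.5657 → 9.5657 [wait]  node(1,1) S=180.8370 payoff=0.0000 vs cont=2.7098 → 2.7098 [wait]  ⇒ S*(1)=-
t_0: node(0,0) S=159.8600 payoff=0.0000 vs cont=6.0096 → 6.0096 [wait]  ⇒ S*(0)=-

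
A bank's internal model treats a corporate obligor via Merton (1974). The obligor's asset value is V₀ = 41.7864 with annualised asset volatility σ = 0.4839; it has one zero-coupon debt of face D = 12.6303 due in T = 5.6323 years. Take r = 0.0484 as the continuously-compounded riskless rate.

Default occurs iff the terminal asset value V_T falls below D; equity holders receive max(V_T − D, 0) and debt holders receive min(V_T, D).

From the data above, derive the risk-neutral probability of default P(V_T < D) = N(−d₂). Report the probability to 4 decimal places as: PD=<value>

PD=0.2404

Apply the equity-as-call identities (strike 12.6303, horizon 5.6323 years):
d₁ = [ln(V₀/D) + (r + σ²/2)T] / (σ√T)
   = [ln(41.7864/12.6303) + (0.0484 + 0.5·0.4839²)·5.6323] / (0.4839·√5.6323)
   = [1.196472 + 0.932031] / 1.148414 = 1.853428
d₂ = d₁ − σ√T = 1.853428 − 1.148414 = 0.705014
risk-neutral PD = N(−d₂) = N(-0.705014) = 0.240401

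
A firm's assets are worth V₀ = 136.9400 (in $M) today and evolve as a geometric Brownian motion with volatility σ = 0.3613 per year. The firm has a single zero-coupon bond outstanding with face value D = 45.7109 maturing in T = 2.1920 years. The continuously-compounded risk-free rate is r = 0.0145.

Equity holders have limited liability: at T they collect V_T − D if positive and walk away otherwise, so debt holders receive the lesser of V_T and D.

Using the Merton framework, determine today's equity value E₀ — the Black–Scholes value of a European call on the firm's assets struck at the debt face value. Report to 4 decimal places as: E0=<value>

E0=92.9134

Apply the equity-as-call identities (strike 45.7109, horizon 2.1920 years):
d₁ = [ln(V₀/D) + (r + σ²/2)T] / (σ√T)
   = [ln(136.9400/45.7109) + (0.0145 + 0.5·0.3613²)·2.1920] / (0.3613·√2.1920)
   = [1.097206 + 0.174853] / 0.534919 = 2.378040
d₂ = d₁ − σ√T = 2.378040 − 0.534919 = 1.843121
N(d₁) = 0.991298,  N(d₂) = 0.967344,  e^(−rT) = 0.968716
E₀ = V₀·N(d₁) − D·e^(−rT)·N(d₂)
   = 136.9400·0.991298 − 45.7109·0.968716·0.967344 = 92.913435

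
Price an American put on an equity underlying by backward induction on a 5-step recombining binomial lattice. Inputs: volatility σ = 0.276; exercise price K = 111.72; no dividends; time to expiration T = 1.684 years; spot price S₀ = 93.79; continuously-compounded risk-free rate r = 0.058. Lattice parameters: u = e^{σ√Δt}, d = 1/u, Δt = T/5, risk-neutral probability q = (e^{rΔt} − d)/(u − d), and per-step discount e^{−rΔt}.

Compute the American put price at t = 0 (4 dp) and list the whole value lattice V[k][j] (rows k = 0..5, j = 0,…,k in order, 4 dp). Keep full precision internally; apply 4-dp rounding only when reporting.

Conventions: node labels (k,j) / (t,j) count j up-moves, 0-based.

price = 20.7250
tree:
20.7250
31.8114 11.3310
43.6383 19.4355 4.3192
53.7148 31.8114 8.8089 0.3607
62.2999 43.6383 17.9300 0.7684 0.0000
69.6143 53.7148 31.8114 1.6371 0.0000 0.0000

Δt=0.33680, u=1.17372, d=0.85199, q=0.52136, disc=e^(-rΔt)=0.98066
k=5 terminal: V=max(K-S,0) → 69.6143 53.7148 31.8114 1.6371 0.0000 0.0000
k=4: j=0 S=49.4201 intr=62.2999 cont=60.1387 V=62.2999[EX]; j=1 S=68.0817 intr=43.6383 cont=41.4771 V=43.6383[EX]; j=2 S=93.7900 intr=17.9300 cont=15.7688 V=17.9300[EX]; j=3 S=129.2061 intr=0.0000 cont=0.7684 V=0.7684[hold]; j=4 S=177.9956 intr=0.0000 cont=0.0000 V=0.0000[hold]
k=3: j=0 S=58.0052 intr=53.7148 cont=51.5536 V=53.7148[EX]; j=1 S=79.9086 intr=31.8114 cont=29.6502 V=31.8114[EX]; j=2 S=110.0829 intr=1.6371 cont=8.8089 V=8.8089[hold]; j=3 S=151.6513 intr=0.0000 cont=0.3607 V=0.3607[hold]
k=2: j=0 S=68.0817 intr=43.6383 cont=41.4771 V=43.6383[EX]; j=1 S=93.7900 intr=17.9300 cont=19.4355 V=19.4355[hold]; j=2 S=129.2061 intr=0.0000 cont=4.3192 V=4.3192[hold]
k=1: j=0 S=79.9086 intr=31.8114 cont=30.4200 V=31.8114[EX]; j=1 S=110.0829 intr=1.6371 cont=11.3310 V=11.3310[hold]
k=0: j=0 S=93.7900 intr=17.9300 cont=20.7250 V=20.7250[hold]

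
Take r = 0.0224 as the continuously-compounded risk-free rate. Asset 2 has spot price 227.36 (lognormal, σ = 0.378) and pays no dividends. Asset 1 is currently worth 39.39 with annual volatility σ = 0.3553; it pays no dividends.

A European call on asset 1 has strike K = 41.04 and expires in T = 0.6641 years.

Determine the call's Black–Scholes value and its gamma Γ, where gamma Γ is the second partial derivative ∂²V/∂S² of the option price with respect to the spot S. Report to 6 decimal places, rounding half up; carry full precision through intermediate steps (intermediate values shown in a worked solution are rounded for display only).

price = 4.090807
Γ = 0.034928

σ√T = 0.3553·√0.6641 = 0.289542
d₁ = (ln(S/K) + (r+σ²/2)T) / (σ√T) = (ln(39.39/41.04) + (0.0224+0.3553²/2)·0.6641) / 0.289542 = (-0.041035 + 0.056793) / 0.289542 = 0.054424
d₂ = d₁ − σ√T = 0.054424 − 0.289542 = -0.235119
e^{−rT} = 0.985234
N(d₁) = 0.521701,  N(d₂) = 0.407058
Call price V = S·N(d₁) − K·e^{−rT}·N(d₂) = 20.549811 − 16.459004 = 4.090807
φ(d₁) = (1/√(2π))·e^{−d₁²/2} = 0.398352
Γ = φ(d₁) / (S·σ·√T) = 0.034928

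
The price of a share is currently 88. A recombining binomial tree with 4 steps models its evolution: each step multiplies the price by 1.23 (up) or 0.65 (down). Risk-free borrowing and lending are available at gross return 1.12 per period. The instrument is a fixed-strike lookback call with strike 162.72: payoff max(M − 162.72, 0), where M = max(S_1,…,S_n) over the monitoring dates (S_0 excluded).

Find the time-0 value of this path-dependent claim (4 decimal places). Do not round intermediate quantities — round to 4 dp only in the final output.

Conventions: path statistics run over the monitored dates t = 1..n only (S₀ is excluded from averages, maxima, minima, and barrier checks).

price = 10.6717

With p* = (R−d)/(u−d) = 0.8103, sum probability × payoff across the paths and divide by R^4.
Enumerate all 2^4 = 16 price paths (U = up ×1.23, D = down ×0.65); each path with k up-moves has probability p*^k·(1−p*)^(4−k).
DDDD: M=57.2000, payoff=0.0000, prob=0.001294
UDDD: M=108.2400, payoff=0.0000, prob=0.005528
DUDD: M=70.3560, payoff=0.0000, prob=0.005528
UUDD: M=133.1352, payoff=0.0000, prob=0.023619
DDUD: M=57.2000, payoff=0.0000, prob=0.005528
UDUD: M=108.2400, payoff=0.0000, prob=0.023619
DUUD: M=86.5379, payoff=0.0000, prob=0.023619
UUUD: M=163.7563, payoff=1.0363, prob=0.100919
DDDU: M=57.2000, payoff=0.0000, prob=0.005528
UDDU: M=108.2400, payoff=0.0000, prob=0.023619
DUDU: M=70.3560, payoff=0.0000, prob=0.023619
UUDU: M=133.1352, payoff=0.0000, prob=0.100919
DDUU: M=57.2000, payoff=0.0000, prob=0.023619
UDUU: M=108.2400, payoff=0.0000, prob=0.100919
DUUU: M=106.4416, payoff=0.0000, prob=0.100919
UUUU: M=201.4202, payoff=38.7002, prob=0.431201
Price = Σ prob·payoff / R^4 = 16.792155 / 1.573519 = 10.6717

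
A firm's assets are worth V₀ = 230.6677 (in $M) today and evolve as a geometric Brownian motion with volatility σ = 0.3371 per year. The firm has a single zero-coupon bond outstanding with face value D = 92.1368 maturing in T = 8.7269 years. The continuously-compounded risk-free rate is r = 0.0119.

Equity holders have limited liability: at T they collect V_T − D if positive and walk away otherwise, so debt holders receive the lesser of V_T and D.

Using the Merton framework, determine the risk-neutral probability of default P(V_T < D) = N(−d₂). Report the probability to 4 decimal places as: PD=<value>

Apply the equity-as-call identities (strike 92.1368, horizon 8.7269 years):
d₁ = [ln(V₀/D) + (r + σ²/2)T] / (σ√T)
   = [ln(230.6677/92.1368) + (0.0119 + 0.5·0.3371²)·8.7269] / (0.3371·√8.7269)
   = [0.917704 + 0.599697] / 0.995838 = 1.523742
d₂ = d₁ − σ√T = 1.523742 − 0.995838 = 0.527904
risk-neutral PD = N(−d₂) = N(-0.527904) = 0.298783

PD=0.2988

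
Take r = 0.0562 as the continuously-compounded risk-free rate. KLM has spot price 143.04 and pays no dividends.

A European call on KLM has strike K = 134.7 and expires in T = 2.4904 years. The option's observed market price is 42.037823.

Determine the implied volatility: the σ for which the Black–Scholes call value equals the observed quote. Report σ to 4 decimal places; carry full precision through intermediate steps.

At σ = 0.3362 the Black–Scholes value reproduces the quote:
σ√T = 0.3362·√2.4904 = 0.530557
d₁ = (ln(S/K) + (r+σ²/2)T) / (σ√T) = (ln(143.04/134.7) + (0.0562+0.3362²/2)·2.4904) / 0.530557 = (0.060074 + 0.280706) / 0.530557 = 0.642306
d₂ = d₁ − σ√T = 0.642306 − 0.530557 = 0.111749
e^{−rT} = 0.869393
N(d₁) = 0.739663,  N(d₂) = 0.544489
V = S·N(d₁) − K·e^{−rT}·N(d₂) = 105.801367 − 63.763544 = 42.037823 (equal to the quote); since ∂V/∂σ > 0 for all σ, the implied volatility is unique

sigma = 0.3362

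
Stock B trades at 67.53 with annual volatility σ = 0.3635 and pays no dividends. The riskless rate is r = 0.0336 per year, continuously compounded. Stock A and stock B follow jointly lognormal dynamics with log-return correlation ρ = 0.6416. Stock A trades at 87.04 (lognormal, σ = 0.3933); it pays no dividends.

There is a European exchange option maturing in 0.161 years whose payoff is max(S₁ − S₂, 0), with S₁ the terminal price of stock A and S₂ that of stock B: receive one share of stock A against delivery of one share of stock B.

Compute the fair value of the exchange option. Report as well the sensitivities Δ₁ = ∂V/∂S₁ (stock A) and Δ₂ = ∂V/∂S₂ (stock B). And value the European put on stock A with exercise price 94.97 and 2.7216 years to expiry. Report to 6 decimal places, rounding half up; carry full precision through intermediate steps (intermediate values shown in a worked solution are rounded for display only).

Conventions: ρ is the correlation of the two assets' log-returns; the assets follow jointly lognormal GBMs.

exchange price = 19.601460
Δ1 = 0.978916
Δ2 = -0.971471
price(stock A put K=94.97) = 21.909958

σ_eff = √(σ₁² + σ₂² − 2ρσ₁σ₂) = √(0.3933² + 0.3635² − 2·0.6416·0.3933·0.3635) = 0.321504
d₁ = (ln(S₁/S₂) + (q₂ − q₁ + σ_eff²/2)T) / (σ_eff√T) = (ln(87.04/67.53) + (0.0 − 0.0 + 0.051683)·0.161) / 0.129003 = 2.031866
d₂ = d₁ − σ_eff√T = 2.031866 − 0.129003 = 1.902863
N(d₁) = 0.978916,  N(d₂) = 0.971471
V = S₁·e^{−q₁T}·N(d₁) − S₂·e^{−q₂T}·N(d₂) = 85.204881 − 65.603421 = 19.601460
Δ₁ = e^{−q₁T}·N(d₁) = 0.978916;  Δ₂ = −e^{−q₂T}·N(d₂) = -0.971471
[vanilla: stock A put K=94.97]
σ√T = 0.3933·√2.7216 = 0.648838
d₁ = (ln(S/K) + (r+σ²/2)T) / (σ√T) = (ln(87.04/94.97) + (0.0336+0.3933²/2)·2.7216) / 0.648838 = (-0.087193 + 0.301941) / 0.648838 = 0.330973
d₂ = d₁ − σ√T = 0.330973 − 0.648838 = -0.317865
e^{−rT} = 0.912611
N(−d₁) = 0.370332,  N(−d₂) = 0.624706
price = K·e^{−rT}·N(−d₂) − S·N(−d₁) = 54.143698 − 32.233740 = 21.909958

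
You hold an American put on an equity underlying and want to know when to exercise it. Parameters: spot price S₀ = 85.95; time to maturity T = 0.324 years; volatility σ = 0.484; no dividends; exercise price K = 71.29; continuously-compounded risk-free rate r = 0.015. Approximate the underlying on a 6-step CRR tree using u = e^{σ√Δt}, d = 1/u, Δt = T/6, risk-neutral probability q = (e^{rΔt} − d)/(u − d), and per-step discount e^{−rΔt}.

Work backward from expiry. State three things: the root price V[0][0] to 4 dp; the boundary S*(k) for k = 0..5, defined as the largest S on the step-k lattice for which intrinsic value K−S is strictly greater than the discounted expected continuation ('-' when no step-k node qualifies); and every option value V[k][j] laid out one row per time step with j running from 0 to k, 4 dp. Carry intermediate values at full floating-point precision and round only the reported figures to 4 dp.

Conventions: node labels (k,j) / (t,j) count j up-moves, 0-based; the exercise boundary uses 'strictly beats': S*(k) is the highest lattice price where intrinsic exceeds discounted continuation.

params: Δt=0.05400 u=1.11904 d=0.89362 q=0.47551 e^(-rΔt)=0.99919
t_6 payoffs: 27.5205 16.4796 2.6536 0.0000 0.0000 0.0000 0.0000
t_5: node(5,0) S=48.9798 payoff=22.3102 vs cont=22.2524 → 22.3102 [stop]  node(5,1) S=61.3350 payoff=9.9550 vs cont=9.8972 → 9.9550 [stop]  node(5,2) S=76.8069 payoff=0.0000 vs cont=1.3907 → 1.3907 [wait]  node(5,3) S=96.1815 payoff=0.0000 vs cont=0.0000 → 0.0000 [wait]  node(5,4) S=120.4434 payoff=0.0000 vs cont=0.0000 → 0.0000 [wait]  node(5,5) S=150.8254 payoff=0.0000 vs cont=0.0000 → 0.0000 [wait]  ⇒ S*(5)=61.3350
t_4: node(4,0) S=54.8104 payoff=16.4796 vs cont=16.4219 → 16.4796 [stop]  node(4,1) S=68.6364 payoff=2.6536 vs cont=5.8778 → 5.8778 [wait]  node(4,2) S=85.9500 payoff=0.0000 vs cont=0.7288 → 0.7288 [wait]  node(4,3) S=107.6310 payoff=0.0000 vs cont=0.0000 → 0.0000 [wait]  node(4,4) S=134.7810 payoff=0.0000 vs cont=0.0000 → 0.0000 [wait]  ⇒ S*(4)=54.8104
t_3: node(3,0) S=61.3350 payoff=9.9550 vs cont=11.4291 → 11.4291 [wait]  node(3,1) S=76.8069 payoff=0.0000 vs cont=3.4267 → 3.4267 [wait]  node(3,2) S=96.1815 payoff=0.0000 vs cont=0.3819 → 0.3819 [wait]  node(3,3) S=120.4434 payoff=0.0000 vs cont=0.0000 → 0.0000 [wait]  ⇒ S*(3)=-
t_2: node(2,0) S=68.6364 payoff=2.6536 vs cont=7.6177 → 7.6177 [wait]  node(2,1) S=85.9500 payoff=0.0000 vs cont=1.9773 → 1.9773 [wait]  node(2,2) S=107.6310 payoff=0.0000 vs cont=0.2002 → 0.2002 [wait]  ⇒ S*(2)=-
t_1: node(1,0) S=76.8069 payoff=0.0000 vs cont=4.9317 → 4.9317 [wait]  node(1,1) S=96.1815 payoff=0.0000 vs cont=1.1313 → 1.1313 [wait]  ⇒ S*(1)=-
t_0: node(0,0) S=85.9500 payoff=0.0000 vs cont=3.1220 → 3.1220 [wait]  ⇒ S*(0)=-

price = 3.1220
boundary = - - - - 54.8104 61.3350
tree:
3.1220
4.9317 1.1313
7.6177 1.9773 0.2002
11.4291 3.4267 0.3819 0.0000
16.4796 5.8778 0.7288 0.0000 0.0000
22.3102 9.9550 1.3907 0.0000 0.0000 0.0000
27.5205 16.4796 2.6536 0.0000 0.0000 0.0000 0.0000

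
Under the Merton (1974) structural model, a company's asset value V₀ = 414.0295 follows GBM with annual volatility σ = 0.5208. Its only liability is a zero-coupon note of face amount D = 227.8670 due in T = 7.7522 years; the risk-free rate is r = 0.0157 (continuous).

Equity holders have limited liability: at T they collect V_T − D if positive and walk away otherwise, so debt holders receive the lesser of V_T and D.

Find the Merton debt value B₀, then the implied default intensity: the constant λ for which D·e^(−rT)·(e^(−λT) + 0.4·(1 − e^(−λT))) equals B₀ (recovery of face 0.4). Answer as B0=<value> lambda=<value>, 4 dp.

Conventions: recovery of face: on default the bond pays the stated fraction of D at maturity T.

With assets at 414.0295 and a single debt payment of 227.8670 at 7.7522 years:
d₁ = [ln(V₀/D) + (r + σ²/2)T] / (σ√T)
   = [ln(414.0295/227.8670) + (0.0157 + 0.5·0.5208²)·7.7522] / (0.5208·√7.7522)
   = [0.597175 + 1.173034] / 1.450052 = 1.220791
d₂ = d₁ − σ√T = 1.220791 − 1.450052 = -0.229261
N(d₁) = 0.888917,  N(d₂) = 0.409333,  e^(−rT) = 0.885406
E₀ = V₀·N(d₁) − D·e^(−rT)·N(d₂)
   = 414.0295·0.888917 − 227.8670·0.885406·0.409333 = 285.453142
B₀ = V₀ − E₀ = 414.0295 − 285.453142 = 128.576358
e^(−λT) = (B₀·e^(rT)/D − 0.4)/(1 − 0.4) = (128.5764·1.129426/227.8670 − 0.4)/0.6 = 0.39548457
λ = −ln(0.39548457)/7.7522 = 0.119662

B0=128.5764 lambda=0.1197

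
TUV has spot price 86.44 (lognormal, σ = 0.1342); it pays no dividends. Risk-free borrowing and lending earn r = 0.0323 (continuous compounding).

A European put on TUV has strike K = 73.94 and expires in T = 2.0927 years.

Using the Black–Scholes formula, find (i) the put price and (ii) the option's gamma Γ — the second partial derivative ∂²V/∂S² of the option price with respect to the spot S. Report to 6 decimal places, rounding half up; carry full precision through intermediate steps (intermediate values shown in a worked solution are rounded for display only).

price = 0.923788
Γ = 0.010887

σ√T = 0.1342·√2.0927 = 0.194136
d₁ = (ln(S/K) + (r+σ²/2)T) / (σ√T) = (ln(86.44/73.94) + (0.0323+0.1342²/2)·2.0927) / 0.194136 = (0.156197 + 0.086439) / 0.194136 = 1.249821
d₂ = d₁ − σ√T = 1.249821 − 0.194136 = 1.055685
e^{−rT} = 0.934640
N(−d₁) = 0.105683,  N(−d₂) = 0.145556
Put price V = K·e^{−rT}·N(−d₂) − S·N(−d₁) = 10.058983 − 9.135196 = 0.923788
φ(d₁) = (1/√(2π))·e^{−d₁²/2} = 0.182690
Γ = φ(d₁) / (S·σ·√T) = 0.010887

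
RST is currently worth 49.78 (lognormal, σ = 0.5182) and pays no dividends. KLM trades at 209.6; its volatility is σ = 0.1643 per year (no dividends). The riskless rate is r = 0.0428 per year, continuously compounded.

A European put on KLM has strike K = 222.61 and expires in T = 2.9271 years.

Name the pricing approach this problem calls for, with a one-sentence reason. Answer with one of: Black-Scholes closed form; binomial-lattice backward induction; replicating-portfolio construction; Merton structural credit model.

framework: Black-Scholes closed form

Key observation: the strike-222.61 put on KLM is European-exercise on a continuously-modelled lognormal underlying, so its value is a single closed-form evaluation.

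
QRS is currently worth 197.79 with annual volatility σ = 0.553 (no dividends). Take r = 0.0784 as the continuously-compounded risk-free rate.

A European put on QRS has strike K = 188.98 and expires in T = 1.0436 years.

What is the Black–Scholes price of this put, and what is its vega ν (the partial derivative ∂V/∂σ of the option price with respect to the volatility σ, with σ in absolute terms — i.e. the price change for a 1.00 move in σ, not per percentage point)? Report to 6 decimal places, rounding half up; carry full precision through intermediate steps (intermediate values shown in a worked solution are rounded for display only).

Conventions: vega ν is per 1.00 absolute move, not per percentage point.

price = 30.549660
ν = 70.852434

σ√T = 0.553·√1.0436 = 0.564927
d₁ = (ln(S/K) + (r+σ²/2)T) / (σ√T) = (ln(197.79/188.98) + (0.0784+0.553²/2)·1.0436) / 0.564927 = (0.045565 + 0.241389) / 0.564927 = 0.507949
d₂ = d₁ − σ√T = 0.507949 − 0.564927 = -0.056978
e^{−rT} = 0.921439
N(−d₁) = 0.305745,  N(−d₂) = 0.522719
Put price V = K·e^{−rT}·N(−d₂) − S·N(−d₁) = 91.022869 − 60.473209 = 30.549660
φ(d₁) = (1/√(2π))·e^{−d₁²/2} = 0.350658
ν = S·φ(d₁)·√T = 70.852434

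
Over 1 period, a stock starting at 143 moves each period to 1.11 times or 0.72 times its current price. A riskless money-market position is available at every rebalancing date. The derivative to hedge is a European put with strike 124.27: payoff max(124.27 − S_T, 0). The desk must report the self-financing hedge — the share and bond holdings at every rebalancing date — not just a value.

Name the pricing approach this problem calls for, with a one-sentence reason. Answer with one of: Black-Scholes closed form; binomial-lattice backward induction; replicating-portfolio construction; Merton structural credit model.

framework: replicating-portfolio construction

Key observation: since the answer must list Δ and B at each node of the 1.11/0.72 lattice on 143, the replicating-portfolio method — solving the two-state system at every node — is the one that applies.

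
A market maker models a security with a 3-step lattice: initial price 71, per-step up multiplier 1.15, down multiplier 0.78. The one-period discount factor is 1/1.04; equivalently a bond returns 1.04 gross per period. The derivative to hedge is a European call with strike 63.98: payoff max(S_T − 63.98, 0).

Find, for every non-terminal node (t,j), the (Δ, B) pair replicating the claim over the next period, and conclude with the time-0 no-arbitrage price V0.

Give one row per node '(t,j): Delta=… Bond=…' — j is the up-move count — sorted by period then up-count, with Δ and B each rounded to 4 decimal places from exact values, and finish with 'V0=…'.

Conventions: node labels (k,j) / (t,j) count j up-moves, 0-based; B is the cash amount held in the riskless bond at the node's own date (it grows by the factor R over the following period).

The replicating-portfolio and risk-neutral prices coincide; use p* = (1.04−0.78)/(1.15−0.78) = 0.7027 for the latter.
At maturity the claim pays: V(3,0)=0.0000, V(3,1)=0.0000, V(3,2)=9.2600, V(3,3)=44.0021
  t=2,j=0: stock 43.1964 → up 49.6759 (V=0.0000), down 33.6932 (V=0.0000). Price 0.0000; hedge Δ=0.0000, bond B=0.0000.
  t=2,j=1: stock 63.6870 → up 73.2400 (V=9.2600), down 49.6759 (V=0.0000). Price 6.2568; hedge Δ=0.3930, bond B=-18.7704.
  t=2,j=2: stock 93.8975 → up 107.9821 (V=44.0021), down 73.2400 (V=9.2600). Price 32.3783; hedge Δ=1.0000, bond B=-61.5192.
  t=1,j=0: stock 55.3800 → up 63.6870 (V=6.2568), down 43.1964 (V=0.0000). Price 4.2276; hedge Δ=0.3053, bond B=-12.6827.
  t=1,j=1: stock 81.6500 → up 93.8975 (V=32.3783), down 63.6870 (V=6.2568). Price 23.6658; hedge Δ=0.8646, bond B=-46.9328.
  t=0,j=0: stock 71.0000 → up 81.6500 (V=23.6658), down 55.3800 (V=4.2276). Price 17.1989; hedge Δ=0.7399, bond B=-35.3369.
As a check, the time-0 holding Δ(0,0)·S0 + B(0,0) comes to 17.1989 — exactly V0.

(0,0): Delta=0.7399 Bond=-35.3369
(1,0): Delta=0.3053 Bond=-12.6827
(1,1): Delta=0.8646 Bond=-46.9328
(2,0): Delta=0.0000 Bond=0.0000
(2,1): Delta=0.3930 Bond=-18.7704
(2,2): Delta=1.0000 Bond=-61.5192
V0=17.1989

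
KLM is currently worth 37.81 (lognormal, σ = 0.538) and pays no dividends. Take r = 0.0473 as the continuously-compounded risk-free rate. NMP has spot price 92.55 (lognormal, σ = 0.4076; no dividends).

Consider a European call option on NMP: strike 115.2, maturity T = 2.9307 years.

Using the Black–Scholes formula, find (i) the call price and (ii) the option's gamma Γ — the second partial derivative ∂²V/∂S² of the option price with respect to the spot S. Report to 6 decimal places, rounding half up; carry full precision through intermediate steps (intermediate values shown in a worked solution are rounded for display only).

price = 22.603764
Γ = 0.006011

σ√T = 0.4076·√2.9307 = 0.697782
d₁ = (ln(S/K) + (r+σ²/2)T) / (σ√T) = (ln(92.55/115.2) + (0.0473+0.4076²/2)·2.9307) / 0.697782 = (-0.218921 + 0.382072) / 0.697782 = 0.233814
d₂ = d₁ − σ√T = 0.233814 − 0.697782 = -0.463968
e^{−rT} = 0.870557
N(d₁) = 0.592435,  N(d₂) = 0.321335
Call price V = S·N(d₁) − K·e^{−rT}·N(d₂) = 54.829895 − 32.226131 = 22.603764
φ(d₁) = (1/√(2π))·e^{−d₁²/2} = 0.388185
Γ = φ(d₁) / (S·σ·√T) = 0.006011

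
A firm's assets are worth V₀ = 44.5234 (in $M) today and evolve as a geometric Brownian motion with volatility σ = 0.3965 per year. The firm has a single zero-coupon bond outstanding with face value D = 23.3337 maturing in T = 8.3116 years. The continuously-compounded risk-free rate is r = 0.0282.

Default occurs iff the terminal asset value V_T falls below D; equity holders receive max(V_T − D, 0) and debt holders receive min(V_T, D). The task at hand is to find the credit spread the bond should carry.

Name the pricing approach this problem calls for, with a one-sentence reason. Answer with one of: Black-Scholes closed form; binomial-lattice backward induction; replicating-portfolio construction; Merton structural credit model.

framework: Merton structural credit model

Key observation: assets follow a GBM and default happens iff V_T < 23.3337; valuing claims on that split (equity as a call, risky debt as the residual) is the structural model's definition.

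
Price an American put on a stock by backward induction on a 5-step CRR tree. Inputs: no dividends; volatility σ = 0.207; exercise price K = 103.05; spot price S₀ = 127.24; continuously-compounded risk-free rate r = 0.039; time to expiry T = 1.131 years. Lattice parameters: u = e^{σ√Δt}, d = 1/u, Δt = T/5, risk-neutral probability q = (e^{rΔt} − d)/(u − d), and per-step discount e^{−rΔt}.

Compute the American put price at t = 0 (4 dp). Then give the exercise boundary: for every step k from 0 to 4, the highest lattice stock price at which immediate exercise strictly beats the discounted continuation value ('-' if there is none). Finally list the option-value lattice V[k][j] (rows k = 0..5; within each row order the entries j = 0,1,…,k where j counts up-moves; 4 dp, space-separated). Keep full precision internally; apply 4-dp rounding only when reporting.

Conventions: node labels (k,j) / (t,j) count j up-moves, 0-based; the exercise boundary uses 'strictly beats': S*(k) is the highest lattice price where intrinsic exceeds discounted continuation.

Δt=0.22620, u=1.10346, d=0.90624, q=0.52034, disc=e^(-rΔt)=0.99122
k=5 terminal: V=max(K-S,0) → 25.2747 8.3490 0.0000 0.0000 0.0000 0.0000
k=4: j=0 S=85.8219 intr=17.2281 cont=16.3230 V=17.2281[EX]; j=1 S=104.4987 intr=0.0000 cont=3.9695 V=3.9695[hold]; j=2 S=127.2400 intr=0.0000 cont=0.0000 V=0.0000[hold]; j=3 S=154.9303 intr=0.0000 cont=0.0000 V=0.0000[hold]; j=4 S=188.6467 intr=0.0000 cont=0.0000 V=0.0000[hold]  S*(4)=85.8219
k=3: j=0 S=94.7010 intr=8.3490 cont=10.2385 V=10.2385[hold]; j=1 S=115.3101 intr=0.0000 cont=1.8873 V=1.8873[hold]; j=2 S=140.4042 intr=0.0000 cont=0.0000 V=0.0000[hold]; j=3 S=170.9593 intr=0.0000 cont=0.0000 V=0.0000[hold]  S*(3)=-
k=2: j=0 S=104.4987 intr=0.0000 cont=5.8413 V=5.8413[hold]; j=1 S=127.2400 intr=0.0000 cont=0.8973 V=0.8973[hold]; j=2 S=154.9303 intr=0.0000 cont=0.0000 V=0.0000[hold]  S*(2)=-
k=1: j=0 S=115.3101 intr=0.0000 cont=3.2401 V=3.2401[hold]; j=1 S=140.4042 intr=0.0000 cont=0.4266 V=0.4266[hold]  S*(1)=-
k=0: j=0 S=127.2400 intr=0.0000 cont=1.7605 V=1.7605[hold]  S*(0)=-

price = 1.7605
boundary = - - - - 85.8219
tree:
1.7605
3.2401 0.4266
5.8413 0.8973 0.0000
10.2385 1.8873 0.0000 0.0000
17.2281 3.9695 0.0000 0.0000 0.0000
25.2747 8.3490 0.0000 0.0000 0.0000 0.0000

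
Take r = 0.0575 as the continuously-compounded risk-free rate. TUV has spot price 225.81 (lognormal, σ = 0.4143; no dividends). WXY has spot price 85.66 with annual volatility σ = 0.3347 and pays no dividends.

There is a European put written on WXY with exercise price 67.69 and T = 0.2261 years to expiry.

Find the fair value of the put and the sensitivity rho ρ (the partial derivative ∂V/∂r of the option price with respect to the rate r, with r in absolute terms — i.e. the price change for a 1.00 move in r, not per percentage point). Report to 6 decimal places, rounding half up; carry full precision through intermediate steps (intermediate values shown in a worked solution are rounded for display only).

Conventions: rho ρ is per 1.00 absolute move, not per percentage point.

price = 0.305828
ρ = -1.045915

σ√T = 0.3347·√0.2261 = 0.159150
d₁ = (ln(S/K) + (r+σ²/2)T) / (σ√T) = (ln(85.66/67.69) + (0.0575+0.3347²/2)·0.2261) / 0.159150 = (0.235448 + 0.025665) / 0.159150 = 1.640672
d₂ = d₁ − σ√T = 1.640672 − 0.159150 = 1.481522
e^{−rT} = 0.987083
N(−d₁) = 0.050433,  N(−d₂) = 0.069234
Put price V = K·e^{−rT}·N(−d₂) − S·N(−d₁) = 4.625897 − 4.320069 = 0.305828
ρ = −K·T·e^{−rT}·N(−d₂) = -1.045915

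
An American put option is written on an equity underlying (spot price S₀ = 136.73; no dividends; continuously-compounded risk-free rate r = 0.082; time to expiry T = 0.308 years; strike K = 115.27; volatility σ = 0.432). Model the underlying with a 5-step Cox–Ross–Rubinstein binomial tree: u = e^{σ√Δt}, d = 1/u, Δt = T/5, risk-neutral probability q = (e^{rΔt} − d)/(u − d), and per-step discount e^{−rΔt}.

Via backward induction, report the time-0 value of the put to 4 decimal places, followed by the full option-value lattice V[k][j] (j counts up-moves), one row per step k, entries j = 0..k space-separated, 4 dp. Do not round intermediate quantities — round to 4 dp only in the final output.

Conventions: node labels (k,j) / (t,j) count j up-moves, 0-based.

price = 3.6542
tree:
3.6542
6.2969 1.0147
10.5759 2.0267 0.0000
17.1270 4.0479 0.0000 0.0000
26.2261 8.0850 0.0000 0.0000 0.0000
35.2793 16.1482 0.0000 0.0000 0.0000 0.0000

Δt=0.06160  u=1.11318  d=0.89833  q=0.49679  discount=0.99496
step 5 (expiry): payoffs max(K−S,0) = 35.2793 16.1482 0.0000 0.0000 0.0000 0.0000
k=4: (k=4,j=0): S=89.0439, K−S=26.2261, hold=25.6453 ⇒ V=26.2261 exercise | (k=4,j=1): S=110.3403, K−S=4.9297, hold=8.0850 ⇒ V=8.0850 continue | (k=4,j=2): S=136.7300, K−S=0.0000, hold=0.0000 ⇒ V=0.0000 continue | (k=4,j=3): S=169.4313, K−S=0.0000, hold=0.0000 ⇒ V=0.0000 continue | (k=4,j=4): S=209.9536, K−S=0.0000, hold=0.0000 ⇒ V=0.0000 continue
k=3: (k=3,j=0): S=99.1218, K−S=16.1482, hold=17.1270 ⇒ V=17.1270 continue | (k=3,j=1): S=122.8284, K−S=0.0000, hold=4.0479 ⇒ V=4.0479 continue | (k=3,j=2): S=152.2049, K−S=0.0000, hold=0.0000 ⇒ V=0.0000 continue | (k=3,j=3): S=188.6073, K−S=0.0000, hold=0.0000 ⇒ V=0.0000 continue
k=2: (k=2,j=0): S=110.3403, K−S=4.9297, hold=10.5759 ⇒ V=10.5759 continue | (k=2,j=1): S=136.7300, K−S=0.0000, hold=2.0267 ⇒ V=2.0267 continue | (k=2,j=2): S=169.4313, K−S=0.0000, hold=0.0000 ⇒ V=0.0000 continue
k=1: (k=1,j=0): S=122.8284, K−S=0.0000, hold=6.2969 ⇒ V=6.2969 continue | (k=1,j=1): S=152.2049, K−S=0.0000, hold=1.0147 ⇒ V=1.0147 continue
k=0: (k=0,j=0): S=136.7300, K−S=0.0000, hold=3.6542 ⇒ V=3.6542 continue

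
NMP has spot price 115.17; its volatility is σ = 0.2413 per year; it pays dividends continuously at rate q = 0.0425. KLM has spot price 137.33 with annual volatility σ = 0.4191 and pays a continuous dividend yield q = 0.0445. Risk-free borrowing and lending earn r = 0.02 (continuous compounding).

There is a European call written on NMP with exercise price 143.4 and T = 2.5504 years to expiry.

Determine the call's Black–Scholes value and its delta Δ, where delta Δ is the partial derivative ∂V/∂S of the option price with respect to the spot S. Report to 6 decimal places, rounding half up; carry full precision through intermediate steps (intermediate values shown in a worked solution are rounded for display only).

price = 6.272302
Δ = 0.268954

σ√T = 0.2413·√2.5504 = 0.385355
d₁ = (ln(S/K) + (r−q+σ²/2)T) / (σ√T) = (ln(115.17/143.4) + (0.02−0.0425+0.2413²/2)·2.5504) / 0.385355 = (-0.219229 + 0.016865) / 0.385355 = -0.525134
d₂ = d₁ − σ√T = -0.525134 − 0.385355 = -0.910489
e^{−rT} = 0.950271
e^{−qT} = 0.897276
N(d₁) = 0.299745,  N(d₂) = 0.181282
Call price V = S·e^{−qT}·N(d₁) − K·e^{−rT}·N(d₂) = 30.975427 − 24.703125 = 6.272302
Δ = e^{−qT}·N(d₁) = 0.268954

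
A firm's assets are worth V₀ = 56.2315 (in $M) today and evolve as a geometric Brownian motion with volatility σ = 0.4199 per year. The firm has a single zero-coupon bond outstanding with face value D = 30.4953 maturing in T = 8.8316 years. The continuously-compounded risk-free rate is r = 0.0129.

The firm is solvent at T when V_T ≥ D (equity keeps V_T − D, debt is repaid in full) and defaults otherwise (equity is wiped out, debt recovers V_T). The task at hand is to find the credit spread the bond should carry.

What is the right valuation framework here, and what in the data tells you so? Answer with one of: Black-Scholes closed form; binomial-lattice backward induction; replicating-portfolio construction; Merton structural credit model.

Key observation: the asked-for credit quantity lives on the firm's capital structure — asset value, asset volatility, debt face 30.4953 — which is the structural model's domain.

framework: Merton structural credit model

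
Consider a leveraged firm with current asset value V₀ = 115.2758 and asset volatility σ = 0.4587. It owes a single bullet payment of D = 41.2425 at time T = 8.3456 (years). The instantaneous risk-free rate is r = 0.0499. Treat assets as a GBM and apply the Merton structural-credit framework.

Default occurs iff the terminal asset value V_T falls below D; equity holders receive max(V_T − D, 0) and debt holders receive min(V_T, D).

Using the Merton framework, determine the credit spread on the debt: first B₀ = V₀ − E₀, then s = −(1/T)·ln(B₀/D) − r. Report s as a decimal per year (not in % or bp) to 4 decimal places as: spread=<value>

spread=0.0217

Work the structural quantities from V₀ = 115.2758 against face 41.2425:
d₁ = [ln(V₀/D) + (r + σ²/2)T] / (σ√T)
   = [ln(115.2758/41.2425) + (0.0499 + 0.5·0.4587²)·8.3456] / (0.4587·√8.3456)
   = [1.027858 + 1.294426] / 1.325127 = 1.752500
d₂ = d₁ − σ√T = 1.752500 − 1.325127 = 0.427372
N(d₁) = 0.960156,  N(d₂) = 0.665446,  e^(−rT) = 0.659386
E₀ = V₀·N(d₁) − D·e^(−rT)·N(d₂)
   = 115.2758·0.960156 − 41.2425·0.659386·0.665446 = 92.586119
B₀ = V₀ − E₀ = 115.2758 − 92.586119 = 22.689681
spread = −(1/T)·ln(B₀/D) − r = −(1/8.3456)·ln(22.689681/41.2425) − 0.0499 = 0.02170169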